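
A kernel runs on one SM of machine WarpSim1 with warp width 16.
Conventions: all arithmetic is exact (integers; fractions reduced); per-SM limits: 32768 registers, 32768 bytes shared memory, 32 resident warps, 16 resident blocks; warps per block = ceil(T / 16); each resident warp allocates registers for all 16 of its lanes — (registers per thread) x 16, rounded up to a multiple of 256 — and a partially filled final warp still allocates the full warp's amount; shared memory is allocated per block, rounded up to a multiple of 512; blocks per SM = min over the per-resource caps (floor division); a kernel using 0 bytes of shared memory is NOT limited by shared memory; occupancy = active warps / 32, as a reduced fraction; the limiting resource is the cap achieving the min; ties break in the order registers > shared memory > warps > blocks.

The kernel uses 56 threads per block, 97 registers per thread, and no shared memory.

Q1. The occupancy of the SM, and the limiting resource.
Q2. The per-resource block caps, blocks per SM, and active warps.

Answer: occupancy 1/2, limited by registers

registers: 4 blocks
shared memory: no limit (kernel uses none)
warps: 8 blocks
blocks: 16 blocks

Answer: 4 blocks, 16 active warps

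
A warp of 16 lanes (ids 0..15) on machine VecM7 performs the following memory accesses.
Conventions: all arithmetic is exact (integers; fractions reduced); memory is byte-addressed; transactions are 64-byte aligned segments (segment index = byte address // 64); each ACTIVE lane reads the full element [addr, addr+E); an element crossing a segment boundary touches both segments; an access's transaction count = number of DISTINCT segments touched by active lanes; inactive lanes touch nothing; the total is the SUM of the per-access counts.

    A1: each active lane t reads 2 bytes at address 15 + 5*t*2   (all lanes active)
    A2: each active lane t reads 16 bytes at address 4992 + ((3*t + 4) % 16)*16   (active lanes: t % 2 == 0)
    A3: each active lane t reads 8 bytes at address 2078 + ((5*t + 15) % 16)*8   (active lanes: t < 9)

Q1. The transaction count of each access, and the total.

A1: 3 transactions
A2: 4 transactions
A3: 3 transactions

Answer: 3,4,3; total 10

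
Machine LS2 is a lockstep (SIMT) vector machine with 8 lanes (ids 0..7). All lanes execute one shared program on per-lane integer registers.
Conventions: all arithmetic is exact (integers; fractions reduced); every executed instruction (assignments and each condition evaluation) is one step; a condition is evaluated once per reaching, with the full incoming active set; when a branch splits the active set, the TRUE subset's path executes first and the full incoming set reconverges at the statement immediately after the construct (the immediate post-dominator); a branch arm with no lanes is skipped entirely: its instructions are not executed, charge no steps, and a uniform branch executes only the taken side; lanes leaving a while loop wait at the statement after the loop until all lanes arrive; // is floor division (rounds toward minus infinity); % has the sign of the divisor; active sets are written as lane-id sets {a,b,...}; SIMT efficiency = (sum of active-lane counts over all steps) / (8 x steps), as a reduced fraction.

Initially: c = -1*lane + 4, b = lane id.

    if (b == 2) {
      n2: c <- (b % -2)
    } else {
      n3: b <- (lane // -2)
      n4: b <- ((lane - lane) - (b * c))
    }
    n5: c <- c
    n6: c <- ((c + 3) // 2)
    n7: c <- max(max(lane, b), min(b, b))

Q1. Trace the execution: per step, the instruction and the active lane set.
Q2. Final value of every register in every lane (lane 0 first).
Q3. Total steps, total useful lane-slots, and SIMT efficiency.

step 0: eval (b == 2)                {0,1,2,3,4,5,6,7}
step 1: c <- (b % -2)                {2}
step 2: b <- (lane // -2)            {0,1,3,4,5,6,7}
step 3: b <- ((lane - lane) - (b * c)) {0,1,3,4,5,6,7}
step 4: c <- c                       {0,1,2,3,4,5,6,7}
step 5: c <- ((c + 3) // 2)          {0,1,2,3,4,5,6,7}
step 6: c <- max(max(lane, b), min(b, b)) {0,1,2,3,4,5,6,7}

Answer: 7 steps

c: 0,3,2,3,4,5,6,7
b: 0,3,2,2,0,-3,-6,-12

steps = 7; useful = 47; efficiency = 47/56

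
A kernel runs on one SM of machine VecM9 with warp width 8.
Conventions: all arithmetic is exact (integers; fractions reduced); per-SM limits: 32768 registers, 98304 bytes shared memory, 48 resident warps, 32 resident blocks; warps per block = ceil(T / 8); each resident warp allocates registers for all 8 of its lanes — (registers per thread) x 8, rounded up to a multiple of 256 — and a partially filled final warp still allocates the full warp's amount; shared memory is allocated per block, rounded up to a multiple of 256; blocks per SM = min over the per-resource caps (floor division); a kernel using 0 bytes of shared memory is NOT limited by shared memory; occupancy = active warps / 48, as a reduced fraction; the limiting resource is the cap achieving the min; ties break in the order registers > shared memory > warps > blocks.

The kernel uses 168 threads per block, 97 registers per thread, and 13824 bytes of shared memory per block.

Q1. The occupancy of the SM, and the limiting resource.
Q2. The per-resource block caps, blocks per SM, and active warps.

Answer: occupancy 7/16, limited by registers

registers: 1 block
shared memory: 7 blocks
warps: 2 blocks
blocks: 32 blocks

Answer: 1 block, 21 active warps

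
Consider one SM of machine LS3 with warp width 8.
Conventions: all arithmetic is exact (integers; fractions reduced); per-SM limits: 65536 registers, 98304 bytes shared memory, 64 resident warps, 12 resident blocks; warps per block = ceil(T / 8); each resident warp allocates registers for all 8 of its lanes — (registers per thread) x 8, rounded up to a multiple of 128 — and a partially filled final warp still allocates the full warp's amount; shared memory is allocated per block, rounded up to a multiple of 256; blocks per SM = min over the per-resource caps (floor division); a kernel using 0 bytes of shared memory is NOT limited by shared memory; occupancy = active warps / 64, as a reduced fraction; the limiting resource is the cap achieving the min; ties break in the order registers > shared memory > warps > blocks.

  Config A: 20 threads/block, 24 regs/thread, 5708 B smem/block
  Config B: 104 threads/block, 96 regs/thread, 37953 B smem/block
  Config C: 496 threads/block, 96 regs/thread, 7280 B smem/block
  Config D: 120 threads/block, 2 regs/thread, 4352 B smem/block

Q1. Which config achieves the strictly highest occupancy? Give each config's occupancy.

occupancies: A 9/16, B 13/32, C 31/32, D 15/16

Answer: C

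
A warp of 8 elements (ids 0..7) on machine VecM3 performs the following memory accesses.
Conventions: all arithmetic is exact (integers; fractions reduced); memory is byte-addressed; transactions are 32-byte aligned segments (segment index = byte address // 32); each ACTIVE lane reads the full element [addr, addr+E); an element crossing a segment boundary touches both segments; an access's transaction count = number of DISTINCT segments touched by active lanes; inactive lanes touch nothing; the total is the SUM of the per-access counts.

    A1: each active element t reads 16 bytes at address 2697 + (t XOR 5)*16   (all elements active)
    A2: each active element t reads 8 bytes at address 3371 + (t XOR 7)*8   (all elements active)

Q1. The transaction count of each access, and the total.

A1: 5 transactions
A2: 3 transactions

Answer: 5,3; total 8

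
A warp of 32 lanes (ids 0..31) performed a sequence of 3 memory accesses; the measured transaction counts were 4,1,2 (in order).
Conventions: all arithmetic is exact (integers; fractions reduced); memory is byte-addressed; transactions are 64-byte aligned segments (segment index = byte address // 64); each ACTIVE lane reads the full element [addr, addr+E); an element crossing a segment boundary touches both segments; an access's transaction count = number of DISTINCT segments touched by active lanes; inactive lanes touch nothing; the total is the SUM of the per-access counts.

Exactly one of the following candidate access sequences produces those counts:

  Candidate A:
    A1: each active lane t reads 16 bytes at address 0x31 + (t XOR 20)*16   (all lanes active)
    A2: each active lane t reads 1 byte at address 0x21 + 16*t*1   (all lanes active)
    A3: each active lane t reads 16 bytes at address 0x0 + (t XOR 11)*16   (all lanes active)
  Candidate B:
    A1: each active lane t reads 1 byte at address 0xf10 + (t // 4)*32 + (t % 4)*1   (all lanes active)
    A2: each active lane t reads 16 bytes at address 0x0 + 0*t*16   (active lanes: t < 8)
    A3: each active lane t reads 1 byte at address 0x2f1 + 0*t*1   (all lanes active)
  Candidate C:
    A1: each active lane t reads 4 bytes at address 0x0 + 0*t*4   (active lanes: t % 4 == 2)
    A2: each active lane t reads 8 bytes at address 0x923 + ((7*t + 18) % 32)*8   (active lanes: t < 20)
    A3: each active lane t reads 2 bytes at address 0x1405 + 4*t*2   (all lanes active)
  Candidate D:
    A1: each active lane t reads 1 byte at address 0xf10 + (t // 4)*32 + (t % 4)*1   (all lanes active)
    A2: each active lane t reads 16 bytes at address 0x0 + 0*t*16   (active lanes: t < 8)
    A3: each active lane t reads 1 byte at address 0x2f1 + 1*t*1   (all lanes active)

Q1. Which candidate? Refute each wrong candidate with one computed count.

A: A1 gives 9 transactions, not 4
B: A3 gives 1 transaction, not 2
C: A1 gives 1 transaction, not 4
D: all counts match (4,1,2)

Answer: D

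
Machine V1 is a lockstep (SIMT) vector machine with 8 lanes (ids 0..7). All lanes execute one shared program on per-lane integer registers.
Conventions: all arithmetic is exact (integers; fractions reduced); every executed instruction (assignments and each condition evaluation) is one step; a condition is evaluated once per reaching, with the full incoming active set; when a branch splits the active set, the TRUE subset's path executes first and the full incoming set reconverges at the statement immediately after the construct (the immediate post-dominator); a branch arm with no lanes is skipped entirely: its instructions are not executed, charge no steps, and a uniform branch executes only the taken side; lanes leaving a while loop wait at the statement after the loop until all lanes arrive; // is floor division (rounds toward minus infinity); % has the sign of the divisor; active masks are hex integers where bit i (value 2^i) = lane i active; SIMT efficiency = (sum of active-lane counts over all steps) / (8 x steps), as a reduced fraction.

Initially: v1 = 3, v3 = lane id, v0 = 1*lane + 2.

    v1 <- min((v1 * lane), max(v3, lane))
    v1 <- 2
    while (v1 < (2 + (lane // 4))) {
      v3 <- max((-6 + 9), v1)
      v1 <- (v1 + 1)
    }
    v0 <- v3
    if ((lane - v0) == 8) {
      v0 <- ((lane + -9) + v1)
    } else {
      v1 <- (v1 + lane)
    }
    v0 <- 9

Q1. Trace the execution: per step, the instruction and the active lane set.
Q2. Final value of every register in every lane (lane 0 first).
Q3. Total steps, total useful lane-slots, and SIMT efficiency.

step 0: v1 <- min((v1 * lane), max(v3, lane)) 0xff
step 1: v1 <- 2                      0xff
step 2: eval (v1 < (2 + (lane // 4))) 0xff
step 3: v3 <- max((-6 + 9), v1)      0xf0
step 4: v1 <- (v1 + 1)               0xf0
step 5: eval (v1 < (2 + (lane // 4))) 0xf0
step 6: v0 <- v3                     0xff
step 7: eval ((lane - v0) == 8)      0xff
step 8: v1 <- (v1 + lane)            0xff
step 9: v0 <- 9                      0xff

Answer: 10 steps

v1: 2,3,4,5,7,8,9,10
v3: 0,1,2,3,3,3,3,3
v0: 9,9,9,9,9,9,9,9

steps = 10; useful = 68; efficiency = 68/80 = 17/20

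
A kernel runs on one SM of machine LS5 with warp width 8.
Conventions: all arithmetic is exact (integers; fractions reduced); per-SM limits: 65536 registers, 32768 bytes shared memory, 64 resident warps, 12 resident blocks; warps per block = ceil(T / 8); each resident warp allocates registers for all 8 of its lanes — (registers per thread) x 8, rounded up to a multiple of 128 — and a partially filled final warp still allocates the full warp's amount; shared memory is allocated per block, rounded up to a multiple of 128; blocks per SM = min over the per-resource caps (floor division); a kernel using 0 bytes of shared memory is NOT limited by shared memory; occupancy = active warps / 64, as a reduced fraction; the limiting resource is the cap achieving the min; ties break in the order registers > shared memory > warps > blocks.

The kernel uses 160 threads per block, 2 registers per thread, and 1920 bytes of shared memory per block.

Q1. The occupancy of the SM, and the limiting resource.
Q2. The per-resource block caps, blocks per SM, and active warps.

Answer: occupancy 15/16, limited by warps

registers: 25 blocks
shared memory: 17 blocks
warps: 3 blocks
blocks: 12 blocks

Answer: 3 blocks, 60 active warps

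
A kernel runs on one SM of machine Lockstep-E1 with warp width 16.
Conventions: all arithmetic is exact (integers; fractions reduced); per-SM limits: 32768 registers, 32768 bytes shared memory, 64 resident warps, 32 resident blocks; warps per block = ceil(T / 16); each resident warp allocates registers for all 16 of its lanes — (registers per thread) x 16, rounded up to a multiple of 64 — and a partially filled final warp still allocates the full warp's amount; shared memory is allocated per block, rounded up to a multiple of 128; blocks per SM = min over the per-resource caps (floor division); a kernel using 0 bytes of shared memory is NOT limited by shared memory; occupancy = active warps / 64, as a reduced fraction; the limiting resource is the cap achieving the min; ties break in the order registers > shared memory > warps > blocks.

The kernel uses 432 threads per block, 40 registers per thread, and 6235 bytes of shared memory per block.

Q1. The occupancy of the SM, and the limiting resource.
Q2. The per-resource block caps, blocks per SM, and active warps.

Answer: occupancy 27/64, limited by registers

registers: 1 block
shared memory: 5 blocks
warps: 2 blocks
blocks: 32 blocks

Answer: 1 block, 27 active warps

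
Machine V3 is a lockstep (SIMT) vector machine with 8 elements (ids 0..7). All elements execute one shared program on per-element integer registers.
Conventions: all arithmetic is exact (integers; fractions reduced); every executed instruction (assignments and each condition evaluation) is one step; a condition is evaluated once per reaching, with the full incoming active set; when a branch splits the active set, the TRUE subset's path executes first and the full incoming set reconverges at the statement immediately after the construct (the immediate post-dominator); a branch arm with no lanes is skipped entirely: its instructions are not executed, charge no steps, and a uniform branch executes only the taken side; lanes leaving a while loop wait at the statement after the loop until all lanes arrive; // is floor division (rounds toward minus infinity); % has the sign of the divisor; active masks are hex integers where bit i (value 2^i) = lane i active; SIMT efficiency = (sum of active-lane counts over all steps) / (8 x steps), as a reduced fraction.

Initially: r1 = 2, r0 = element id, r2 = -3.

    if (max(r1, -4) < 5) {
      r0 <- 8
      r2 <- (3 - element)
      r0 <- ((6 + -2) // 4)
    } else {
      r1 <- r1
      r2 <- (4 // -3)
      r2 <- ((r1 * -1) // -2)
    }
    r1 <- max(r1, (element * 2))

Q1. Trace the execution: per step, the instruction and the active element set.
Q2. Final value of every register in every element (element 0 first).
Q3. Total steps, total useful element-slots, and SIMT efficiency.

step 0: eval (max(r1, -4) < 5)       0xff
step 1: r0 <- 8                      0xff
step 2: r2 <- (3 - element)          0xff
step 3: r0 <- ((6 + -2) // 4)        0xff
step 4: r1 <- max(r1, (element * 2)) 0xff

Answer: 5 steps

r1: 2,2,4,6,8,10,12,14
r0: 1,1,1,1,1,1,1,1
r2: 3,2,1,0,-1,-2,-3,-4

steps = 5; useful = 40; efficiency = 40/40 = 1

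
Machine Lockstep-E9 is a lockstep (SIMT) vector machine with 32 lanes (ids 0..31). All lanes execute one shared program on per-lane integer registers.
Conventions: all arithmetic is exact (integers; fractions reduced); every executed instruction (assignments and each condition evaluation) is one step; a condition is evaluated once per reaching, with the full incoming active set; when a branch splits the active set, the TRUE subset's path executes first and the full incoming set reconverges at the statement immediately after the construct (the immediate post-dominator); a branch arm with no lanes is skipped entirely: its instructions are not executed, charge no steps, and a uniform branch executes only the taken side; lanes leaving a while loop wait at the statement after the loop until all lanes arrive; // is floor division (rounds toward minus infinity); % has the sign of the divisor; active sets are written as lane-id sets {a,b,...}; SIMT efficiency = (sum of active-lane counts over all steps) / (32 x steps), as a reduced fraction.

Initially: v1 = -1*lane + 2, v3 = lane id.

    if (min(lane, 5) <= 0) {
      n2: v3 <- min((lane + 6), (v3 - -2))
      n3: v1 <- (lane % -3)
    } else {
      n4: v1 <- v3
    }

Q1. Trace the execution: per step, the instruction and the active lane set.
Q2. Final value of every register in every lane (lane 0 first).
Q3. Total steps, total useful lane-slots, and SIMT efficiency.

step 0: eval (min(lane, 5) <= 0)     {0,1,2,3,4,5,6,7,8,9,10,11,12,13,14,15,16,17,18,19,20,21,22,23,24,25,26,27,28,29,30,31}
step 1: v3 <- min((lane + 6), (v3 - -2)) {0}
step 2: v1 <- (lane % -3)            {0}
step 3: v1 <- v3                     {1,2,3,4,5,6,7,8,9,10,11,12,13,14,15,16,17,18,19,20,21,22,23,24,25,26,27,28,29,30,31}

Answer: 4 steps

v1: 0,1,2,3,4,5,6,7,8,9,10,11,12,13,14,15,16,17,18,19,20,21,22,23,24,25,26,27,28,29,30,31
v3: 2,1,2,3,4,5,6,7,8,9,10,11,12,13,14,15,16,17,18,19,20,21,22,23,24,25,26,27,28,29,30,31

steps = 4; useful = 65; efficiency = 65/128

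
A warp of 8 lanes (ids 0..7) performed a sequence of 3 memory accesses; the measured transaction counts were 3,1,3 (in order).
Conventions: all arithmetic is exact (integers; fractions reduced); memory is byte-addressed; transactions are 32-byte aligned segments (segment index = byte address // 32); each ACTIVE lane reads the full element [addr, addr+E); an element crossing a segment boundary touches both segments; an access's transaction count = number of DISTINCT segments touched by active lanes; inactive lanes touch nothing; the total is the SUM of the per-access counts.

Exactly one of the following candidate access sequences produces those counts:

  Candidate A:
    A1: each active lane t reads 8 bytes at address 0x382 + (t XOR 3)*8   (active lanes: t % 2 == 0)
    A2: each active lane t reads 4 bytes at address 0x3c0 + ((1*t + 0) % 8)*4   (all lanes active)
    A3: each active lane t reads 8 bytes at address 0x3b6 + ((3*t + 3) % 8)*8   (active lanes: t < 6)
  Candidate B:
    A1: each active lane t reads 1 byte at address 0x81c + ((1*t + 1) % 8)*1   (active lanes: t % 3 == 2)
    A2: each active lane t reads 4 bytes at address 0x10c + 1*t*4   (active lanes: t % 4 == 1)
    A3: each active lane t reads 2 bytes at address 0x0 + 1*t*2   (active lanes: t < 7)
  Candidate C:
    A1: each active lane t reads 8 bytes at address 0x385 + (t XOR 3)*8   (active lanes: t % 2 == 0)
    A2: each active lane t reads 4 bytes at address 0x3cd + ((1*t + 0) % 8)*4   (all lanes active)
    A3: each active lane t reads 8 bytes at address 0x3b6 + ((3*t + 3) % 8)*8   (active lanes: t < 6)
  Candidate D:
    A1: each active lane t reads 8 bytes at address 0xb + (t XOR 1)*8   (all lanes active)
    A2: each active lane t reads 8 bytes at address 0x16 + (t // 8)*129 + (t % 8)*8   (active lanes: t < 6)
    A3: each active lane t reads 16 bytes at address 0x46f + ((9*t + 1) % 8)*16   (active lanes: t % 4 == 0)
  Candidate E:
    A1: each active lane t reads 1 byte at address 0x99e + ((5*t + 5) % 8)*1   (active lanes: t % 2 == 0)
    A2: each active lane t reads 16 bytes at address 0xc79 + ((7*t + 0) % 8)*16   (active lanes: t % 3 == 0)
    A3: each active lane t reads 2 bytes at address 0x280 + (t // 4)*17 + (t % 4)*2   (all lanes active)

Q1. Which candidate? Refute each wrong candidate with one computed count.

B: A1 gives 2 transactions, not 3
C: A2 gives 2 transactions, not 1
D: A2 gives 3 transactions, not 1
E: A1 gives 2 transactions, not 3
A: all counts match (3,1,3)

Answer: A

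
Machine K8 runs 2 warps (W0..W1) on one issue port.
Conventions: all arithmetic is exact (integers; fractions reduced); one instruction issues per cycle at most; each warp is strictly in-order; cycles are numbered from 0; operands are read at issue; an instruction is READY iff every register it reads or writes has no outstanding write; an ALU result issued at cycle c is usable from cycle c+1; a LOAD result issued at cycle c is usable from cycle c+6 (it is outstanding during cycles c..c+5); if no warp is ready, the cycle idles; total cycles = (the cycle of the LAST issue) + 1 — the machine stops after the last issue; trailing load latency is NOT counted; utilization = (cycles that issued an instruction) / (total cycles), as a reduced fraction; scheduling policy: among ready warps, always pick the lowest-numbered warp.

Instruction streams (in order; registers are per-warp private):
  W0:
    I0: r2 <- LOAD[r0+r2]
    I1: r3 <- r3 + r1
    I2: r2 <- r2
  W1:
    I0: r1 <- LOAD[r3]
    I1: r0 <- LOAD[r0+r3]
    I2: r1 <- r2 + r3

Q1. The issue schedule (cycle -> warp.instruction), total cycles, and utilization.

cycle 0: W0.I0
cycle 1: W0.I1
cycle 2: W1.I0
cycle 3: W1.I1
cycle 4: idle
cycle 5: idle
cycle 6: W0.I2
cycle 7: idle
cycle 8: W1.I2

Answer: 9 cycles, utilization 2/3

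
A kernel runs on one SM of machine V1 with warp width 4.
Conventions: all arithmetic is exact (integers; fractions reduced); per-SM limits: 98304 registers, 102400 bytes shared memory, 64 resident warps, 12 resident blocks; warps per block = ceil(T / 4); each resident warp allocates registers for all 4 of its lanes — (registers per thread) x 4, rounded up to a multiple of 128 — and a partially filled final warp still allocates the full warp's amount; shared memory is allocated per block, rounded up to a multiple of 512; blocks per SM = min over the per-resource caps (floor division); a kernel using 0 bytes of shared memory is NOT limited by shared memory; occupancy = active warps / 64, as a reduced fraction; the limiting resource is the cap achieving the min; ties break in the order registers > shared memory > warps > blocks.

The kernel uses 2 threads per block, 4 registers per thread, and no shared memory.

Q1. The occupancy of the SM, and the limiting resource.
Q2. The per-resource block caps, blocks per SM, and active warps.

Answer: occupancy 3/16, limited by blocks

registers: 768 blocks
shared memory: no limit (kernel uses none)
warps: 64 blocks
blocks: 12 blocks

Answer: 12 blocks, 12 active warps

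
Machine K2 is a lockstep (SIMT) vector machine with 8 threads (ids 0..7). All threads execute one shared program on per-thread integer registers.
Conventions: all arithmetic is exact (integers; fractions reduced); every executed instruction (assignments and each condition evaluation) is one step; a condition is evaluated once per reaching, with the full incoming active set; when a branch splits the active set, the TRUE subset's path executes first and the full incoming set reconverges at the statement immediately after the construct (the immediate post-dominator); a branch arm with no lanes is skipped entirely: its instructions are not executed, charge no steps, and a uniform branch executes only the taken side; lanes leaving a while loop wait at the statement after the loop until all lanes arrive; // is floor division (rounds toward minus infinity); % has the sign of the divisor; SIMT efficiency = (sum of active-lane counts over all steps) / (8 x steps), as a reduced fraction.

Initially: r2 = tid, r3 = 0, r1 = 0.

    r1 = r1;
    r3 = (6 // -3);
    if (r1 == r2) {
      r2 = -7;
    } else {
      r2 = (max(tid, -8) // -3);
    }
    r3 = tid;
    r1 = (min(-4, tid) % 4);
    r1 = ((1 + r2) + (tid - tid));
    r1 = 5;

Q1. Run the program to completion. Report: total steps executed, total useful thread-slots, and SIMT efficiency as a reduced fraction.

Answer: 9 steps, 64 useful, 8/9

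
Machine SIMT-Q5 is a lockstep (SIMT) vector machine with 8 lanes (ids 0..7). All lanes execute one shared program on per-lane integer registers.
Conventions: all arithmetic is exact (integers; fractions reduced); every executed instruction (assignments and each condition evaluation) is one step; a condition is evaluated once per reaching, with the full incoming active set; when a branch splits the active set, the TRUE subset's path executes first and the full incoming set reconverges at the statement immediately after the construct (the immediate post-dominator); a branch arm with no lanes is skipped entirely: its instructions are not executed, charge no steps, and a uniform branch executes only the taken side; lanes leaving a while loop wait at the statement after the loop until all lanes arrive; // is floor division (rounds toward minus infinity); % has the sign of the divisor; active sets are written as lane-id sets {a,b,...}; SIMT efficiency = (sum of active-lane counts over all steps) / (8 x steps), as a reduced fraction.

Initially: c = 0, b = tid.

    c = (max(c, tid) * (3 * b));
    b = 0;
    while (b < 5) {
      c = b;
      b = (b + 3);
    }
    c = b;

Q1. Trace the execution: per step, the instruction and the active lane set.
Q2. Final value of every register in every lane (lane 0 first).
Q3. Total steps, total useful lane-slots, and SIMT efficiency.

step 0: c <- (max(c, tid) * (3 * b)) {0,1,2,3,4,5,6,7}
step 1: b <- 0                       {0,1,2,3,4,5,6,7}
step 2: eval (b < 5)                 {0,1,2,3,4,5,6,7}
step 3: c <- b                       {0,1,2,3,4,5,6,7}
step 4: b <- (b + 3)                 {0,1,2,3,4,5,6,7}
step 5: eval (b < 5)                 {0,1,2,3,4,5,6,7}
step 6: c <- b                       {0,1,2,3,4,5,6,7}
step 7: b <- (b + 3)                 {0,1,2,3,4,5,6,7}
step 8: eval (b < 5)                 {0,1,2,3,4,5,6,7}
step 9: c <- b                       {0,1,2,3,4,5,6,7}

Answer: 10 steps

c: 6,6,6,6,6,6,6,6
b: 6,6,6,6,6,6,6,6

steps = 10; useful = 80; efficiency = 80/80 = 1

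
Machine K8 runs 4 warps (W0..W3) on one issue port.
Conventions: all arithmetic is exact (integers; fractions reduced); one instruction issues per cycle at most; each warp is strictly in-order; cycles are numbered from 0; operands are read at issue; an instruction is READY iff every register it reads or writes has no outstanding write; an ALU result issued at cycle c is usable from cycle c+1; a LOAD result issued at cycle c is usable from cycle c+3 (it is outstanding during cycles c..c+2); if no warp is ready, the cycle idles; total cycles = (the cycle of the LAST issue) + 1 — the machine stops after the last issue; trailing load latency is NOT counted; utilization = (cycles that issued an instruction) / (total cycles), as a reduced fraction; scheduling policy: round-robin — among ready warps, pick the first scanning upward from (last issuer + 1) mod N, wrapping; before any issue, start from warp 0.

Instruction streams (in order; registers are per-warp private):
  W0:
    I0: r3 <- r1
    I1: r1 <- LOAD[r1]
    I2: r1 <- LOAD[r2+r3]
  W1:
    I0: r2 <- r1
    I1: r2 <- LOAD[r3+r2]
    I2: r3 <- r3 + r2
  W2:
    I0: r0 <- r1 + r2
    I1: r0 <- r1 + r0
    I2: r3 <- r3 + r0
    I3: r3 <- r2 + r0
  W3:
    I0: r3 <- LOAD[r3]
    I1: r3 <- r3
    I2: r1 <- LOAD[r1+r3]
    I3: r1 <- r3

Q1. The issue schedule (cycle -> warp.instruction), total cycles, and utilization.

cycle 0: W0.I0
cycle 1: W1.I0
cycle 2: W2.I0
cycle 3: W3.I0
cycle 4: W0.I1
cycle 5: W1.I1
cycle 6: W2.I1
cycle 7: W3.I1
cycle 8: W0.I2
cycle 9: W1.I2
cycle 10: W2.I2
cycle 11: W3.I2
cycle 12: W2.I3
cycle 13: idle
cycle 14: W3.I3

Answer: 15 cycles, utilization 14/15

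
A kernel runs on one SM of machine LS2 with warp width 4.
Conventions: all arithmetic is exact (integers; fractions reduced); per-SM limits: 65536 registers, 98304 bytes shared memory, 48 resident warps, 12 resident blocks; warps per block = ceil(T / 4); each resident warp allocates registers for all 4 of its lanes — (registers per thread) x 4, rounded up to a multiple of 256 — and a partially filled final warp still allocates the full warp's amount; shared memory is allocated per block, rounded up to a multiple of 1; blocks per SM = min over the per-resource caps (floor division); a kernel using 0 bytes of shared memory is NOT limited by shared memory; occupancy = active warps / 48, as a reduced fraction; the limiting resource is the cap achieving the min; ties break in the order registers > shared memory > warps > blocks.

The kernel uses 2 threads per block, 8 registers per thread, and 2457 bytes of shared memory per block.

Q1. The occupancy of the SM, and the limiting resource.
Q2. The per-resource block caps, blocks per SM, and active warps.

Answer: occupancy 1/4, limited by blocks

registers: 256 blocks
shared memory: 40 blocks
warps: 48 blocks
blocks: 12 blocks

Answer: 12 blocks, 12 active warps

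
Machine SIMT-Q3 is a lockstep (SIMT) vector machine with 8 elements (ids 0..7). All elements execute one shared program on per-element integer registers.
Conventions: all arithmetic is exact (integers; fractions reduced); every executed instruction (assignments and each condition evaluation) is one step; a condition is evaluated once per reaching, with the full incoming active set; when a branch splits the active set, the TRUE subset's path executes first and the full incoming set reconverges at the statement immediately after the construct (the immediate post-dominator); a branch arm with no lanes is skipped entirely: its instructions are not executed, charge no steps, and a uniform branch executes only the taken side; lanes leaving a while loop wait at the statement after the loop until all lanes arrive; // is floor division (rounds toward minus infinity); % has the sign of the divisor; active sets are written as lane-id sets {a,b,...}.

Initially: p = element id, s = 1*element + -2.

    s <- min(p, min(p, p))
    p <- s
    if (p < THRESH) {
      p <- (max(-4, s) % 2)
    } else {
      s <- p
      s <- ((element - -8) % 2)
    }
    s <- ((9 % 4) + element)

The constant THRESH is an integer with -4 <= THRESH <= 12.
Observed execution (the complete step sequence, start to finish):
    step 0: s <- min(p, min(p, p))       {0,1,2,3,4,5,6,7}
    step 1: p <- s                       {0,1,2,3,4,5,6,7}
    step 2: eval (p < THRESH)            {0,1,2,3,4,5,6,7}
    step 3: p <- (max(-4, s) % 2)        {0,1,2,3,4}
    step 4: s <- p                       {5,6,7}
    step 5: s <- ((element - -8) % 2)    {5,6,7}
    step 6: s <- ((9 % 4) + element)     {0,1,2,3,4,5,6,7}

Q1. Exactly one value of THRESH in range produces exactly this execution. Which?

Answer: THRESH = 5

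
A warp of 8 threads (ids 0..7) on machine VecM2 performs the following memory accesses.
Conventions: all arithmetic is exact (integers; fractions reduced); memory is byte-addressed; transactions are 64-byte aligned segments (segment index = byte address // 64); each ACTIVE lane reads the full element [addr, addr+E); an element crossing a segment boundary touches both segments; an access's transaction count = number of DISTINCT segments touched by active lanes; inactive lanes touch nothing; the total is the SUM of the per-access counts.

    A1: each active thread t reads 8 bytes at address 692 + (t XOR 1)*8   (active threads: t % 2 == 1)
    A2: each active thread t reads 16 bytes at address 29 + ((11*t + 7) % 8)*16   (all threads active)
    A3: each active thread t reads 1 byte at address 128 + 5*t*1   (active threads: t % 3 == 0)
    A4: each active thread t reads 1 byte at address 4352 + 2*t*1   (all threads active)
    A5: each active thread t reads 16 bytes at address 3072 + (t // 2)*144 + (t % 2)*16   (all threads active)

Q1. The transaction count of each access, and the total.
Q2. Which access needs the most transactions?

A1: 2 transactions
A2: 3 transactions
A3: 1 transaction
A4: 1 transaction
A5: 5 transactions

Answer: 2,3,1,1,5; total 12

Answer: A5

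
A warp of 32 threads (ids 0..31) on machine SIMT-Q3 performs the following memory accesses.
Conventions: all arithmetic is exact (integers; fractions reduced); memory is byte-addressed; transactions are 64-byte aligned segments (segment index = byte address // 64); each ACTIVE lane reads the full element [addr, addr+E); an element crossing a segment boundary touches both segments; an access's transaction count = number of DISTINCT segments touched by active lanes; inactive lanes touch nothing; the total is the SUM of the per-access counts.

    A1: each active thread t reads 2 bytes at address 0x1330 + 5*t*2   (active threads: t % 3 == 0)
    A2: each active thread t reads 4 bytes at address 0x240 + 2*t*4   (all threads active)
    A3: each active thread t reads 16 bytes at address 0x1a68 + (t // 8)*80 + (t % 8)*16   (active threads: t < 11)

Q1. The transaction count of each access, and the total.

A1: 6 transactions
A2: 4 transactions
A3: 3 transactions

Answer: 6,4,3; total 13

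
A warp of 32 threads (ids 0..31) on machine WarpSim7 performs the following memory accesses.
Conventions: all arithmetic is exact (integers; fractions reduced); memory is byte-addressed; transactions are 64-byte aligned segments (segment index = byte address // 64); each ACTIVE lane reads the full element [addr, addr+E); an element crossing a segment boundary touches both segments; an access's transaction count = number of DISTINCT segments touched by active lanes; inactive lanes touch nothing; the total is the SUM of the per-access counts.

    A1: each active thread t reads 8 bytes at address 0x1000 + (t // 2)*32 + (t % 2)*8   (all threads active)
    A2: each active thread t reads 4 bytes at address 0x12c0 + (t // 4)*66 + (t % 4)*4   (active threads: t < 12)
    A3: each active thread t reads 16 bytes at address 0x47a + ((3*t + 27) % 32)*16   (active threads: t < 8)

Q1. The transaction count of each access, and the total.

A1: 8 transactions
A2: 3 transactions
A3: 7 transactions

Answer: 8,3,7; total 18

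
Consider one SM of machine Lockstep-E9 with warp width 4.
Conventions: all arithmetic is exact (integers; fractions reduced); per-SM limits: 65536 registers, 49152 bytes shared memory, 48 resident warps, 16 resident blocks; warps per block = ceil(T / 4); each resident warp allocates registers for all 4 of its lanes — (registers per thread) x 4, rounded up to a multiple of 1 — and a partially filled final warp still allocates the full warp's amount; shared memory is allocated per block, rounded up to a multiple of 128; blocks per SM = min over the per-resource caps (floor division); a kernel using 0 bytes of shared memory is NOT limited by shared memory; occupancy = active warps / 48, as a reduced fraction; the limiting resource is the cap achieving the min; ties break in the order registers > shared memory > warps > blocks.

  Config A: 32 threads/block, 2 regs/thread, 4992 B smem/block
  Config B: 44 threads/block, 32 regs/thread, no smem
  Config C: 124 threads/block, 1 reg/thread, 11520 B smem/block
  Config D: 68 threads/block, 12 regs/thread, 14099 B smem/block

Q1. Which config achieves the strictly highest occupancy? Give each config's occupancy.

occupancies: A 1, B 11/12, C 31/48, D 17/24

Answer: A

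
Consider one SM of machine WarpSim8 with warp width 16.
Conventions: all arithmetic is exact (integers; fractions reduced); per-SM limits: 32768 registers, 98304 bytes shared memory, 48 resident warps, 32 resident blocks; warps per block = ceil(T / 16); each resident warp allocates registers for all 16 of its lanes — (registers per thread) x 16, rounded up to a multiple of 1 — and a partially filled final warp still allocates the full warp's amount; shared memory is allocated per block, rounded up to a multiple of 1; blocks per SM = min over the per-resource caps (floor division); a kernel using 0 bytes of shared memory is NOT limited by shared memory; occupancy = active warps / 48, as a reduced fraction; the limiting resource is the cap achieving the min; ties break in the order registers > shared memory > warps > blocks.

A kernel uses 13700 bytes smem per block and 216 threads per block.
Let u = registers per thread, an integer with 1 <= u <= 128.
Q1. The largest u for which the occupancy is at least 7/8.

Answer: u = 48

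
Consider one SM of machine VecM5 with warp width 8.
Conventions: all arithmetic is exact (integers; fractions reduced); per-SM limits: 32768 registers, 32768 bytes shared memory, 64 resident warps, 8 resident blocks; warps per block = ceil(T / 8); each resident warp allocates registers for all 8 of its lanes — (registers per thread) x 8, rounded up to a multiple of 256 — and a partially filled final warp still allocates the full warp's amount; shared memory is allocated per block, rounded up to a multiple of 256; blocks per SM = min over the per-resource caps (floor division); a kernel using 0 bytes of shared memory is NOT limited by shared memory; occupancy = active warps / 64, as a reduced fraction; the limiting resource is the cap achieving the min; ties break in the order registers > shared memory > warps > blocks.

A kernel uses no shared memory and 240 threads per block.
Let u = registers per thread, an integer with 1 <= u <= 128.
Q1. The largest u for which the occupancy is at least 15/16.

Answer: u = 64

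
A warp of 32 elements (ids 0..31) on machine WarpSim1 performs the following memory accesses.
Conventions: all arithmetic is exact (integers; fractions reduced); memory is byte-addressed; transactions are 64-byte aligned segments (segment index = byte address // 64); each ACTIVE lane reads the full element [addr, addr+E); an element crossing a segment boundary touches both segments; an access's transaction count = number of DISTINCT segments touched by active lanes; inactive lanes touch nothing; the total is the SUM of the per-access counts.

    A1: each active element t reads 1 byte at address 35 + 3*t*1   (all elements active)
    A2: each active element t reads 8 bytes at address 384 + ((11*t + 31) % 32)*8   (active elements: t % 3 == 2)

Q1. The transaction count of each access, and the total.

A1: 3 transactions
A2: 2 transactions

Answer: 3,2; total 5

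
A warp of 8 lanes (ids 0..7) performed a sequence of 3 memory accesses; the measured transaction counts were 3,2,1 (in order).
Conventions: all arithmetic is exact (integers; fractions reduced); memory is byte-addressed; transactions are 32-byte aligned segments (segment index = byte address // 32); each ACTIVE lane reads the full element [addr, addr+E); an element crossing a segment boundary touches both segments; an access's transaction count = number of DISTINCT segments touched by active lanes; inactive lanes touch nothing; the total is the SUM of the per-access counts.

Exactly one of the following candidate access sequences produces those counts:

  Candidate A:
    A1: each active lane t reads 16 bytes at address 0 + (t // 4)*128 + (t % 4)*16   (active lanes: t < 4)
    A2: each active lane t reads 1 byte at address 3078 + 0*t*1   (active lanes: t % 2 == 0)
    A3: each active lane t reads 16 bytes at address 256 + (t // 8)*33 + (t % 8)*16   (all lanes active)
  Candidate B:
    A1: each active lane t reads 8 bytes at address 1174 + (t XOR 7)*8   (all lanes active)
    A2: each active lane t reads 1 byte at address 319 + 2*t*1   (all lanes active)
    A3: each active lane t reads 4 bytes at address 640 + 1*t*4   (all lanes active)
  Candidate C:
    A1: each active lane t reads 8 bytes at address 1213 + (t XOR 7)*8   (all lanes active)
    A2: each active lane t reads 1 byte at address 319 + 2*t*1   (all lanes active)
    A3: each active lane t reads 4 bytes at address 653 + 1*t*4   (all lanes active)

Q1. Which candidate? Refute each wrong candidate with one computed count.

A: A1 gives 2 transactions, not 3
C: A3 gives 2 transactions, not 1
B: all counts match (3,2,1)

Answer: B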